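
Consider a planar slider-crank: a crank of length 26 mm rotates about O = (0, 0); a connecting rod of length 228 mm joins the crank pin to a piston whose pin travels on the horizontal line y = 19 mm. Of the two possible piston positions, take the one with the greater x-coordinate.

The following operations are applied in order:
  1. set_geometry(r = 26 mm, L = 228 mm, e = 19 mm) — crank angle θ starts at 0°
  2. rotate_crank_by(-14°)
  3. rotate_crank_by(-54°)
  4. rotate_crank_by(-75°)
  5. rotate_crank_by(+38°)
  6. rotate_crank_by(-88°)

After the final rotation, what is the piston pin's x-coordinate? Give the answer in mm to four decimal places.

202.2868

set_geometry: r = 26 mm, L = 228 mm, e = 19 mm; θ ← 0°
rotate_crank_by(-14°): θ ← 0° -14° = -14°
rotate_crank_by(-54°): θ ← -14° -54° = -68°
rotate_crank_by(-75°): θ ← -68° -75° = -143°
rotate_crank_by(+38°): θ ← -143° +38° = -105°
rotate_crank_by(-88°): θ ← -105° -88° = -193°
crank pin P = (r cos θ, r sin θ) = (-25.333622, 5.848727)
h = r sin θ − e = 5.848727 − 19 = -13.151273
x = r cos θ + √(L² − h²) = -25.333622 + √(51984.0 − 172.9560) = -25.333622 + 227.620395 = 202.286773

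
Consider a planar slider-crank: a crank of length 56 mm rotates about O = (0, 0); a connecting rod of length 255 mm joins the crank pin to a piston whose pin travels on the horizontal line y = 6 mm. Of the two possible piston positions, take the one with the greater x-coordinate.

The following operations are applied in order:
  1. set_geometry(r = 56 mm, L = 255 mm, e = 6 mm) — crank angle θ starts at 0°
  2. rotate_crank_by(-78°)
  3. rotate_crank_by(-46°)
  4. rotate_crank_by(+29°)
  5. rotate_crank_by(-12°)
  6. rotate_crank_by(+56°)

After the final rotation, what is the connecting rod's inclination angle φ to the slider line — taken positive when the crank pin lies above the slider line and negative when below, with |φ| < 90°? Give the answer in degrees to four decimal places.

-11.1978

set_geometry: r = 56 mm, L = 255 mm, e = 6 mm; θ ← 0°
rotate_crank_by(-78°): θ ← 0° -78° = -78°
rotate_crank_by(-46°): θ ← -78° -46° = -124°
rotate_crank_by(+29°): θ ← -124° +29° = -95°
rotate_crank_by(-12°): θ ← -95° -12° = -107°
rotate_crank_by(+56°): θ ← -107° +56° = -51°
crank pin P = (r cos θ, r sin θ) = (35.241942, -43.520174)
h = r sin θ − e = -43.520174 − 6 = -49.520174
sin φ = h / L = -49.520174 / 255 = -0.19419676
φ = arcsin(-0.19419676) = -11.197804°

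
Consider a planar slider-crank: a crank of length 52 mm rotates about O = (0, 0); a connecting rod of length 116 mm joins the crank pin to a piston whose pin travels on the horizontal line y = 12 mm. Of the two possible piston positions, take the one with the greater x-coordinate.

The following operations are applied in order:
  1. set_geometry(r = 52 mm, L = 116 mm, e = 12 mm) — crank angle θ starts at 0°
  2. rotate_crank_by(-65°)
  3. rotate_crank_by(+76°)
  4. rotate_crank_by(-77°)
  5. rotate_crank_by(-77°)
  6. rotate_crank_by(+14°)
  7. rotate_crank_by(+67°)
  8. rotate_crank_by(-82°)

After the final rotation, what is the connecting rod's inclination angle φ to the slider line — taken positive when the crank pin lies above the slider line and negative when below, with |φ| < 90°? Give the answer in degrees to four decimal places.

-21.5269

set_geometry: r = 52 mm, L = 116 mm, e = 12 mm; θ ← 0°
rotate_crank_by(-65°): θ ← 0° -65° = -65°
rotate_crank_by(+76°): θ ← -65° +76° = 11°
rotate_crank_by(-77°): θ ← 11° -77° = -66°
rotate_crank_by(-77°): θ ← -66° -77° = -143°
rotate_crank_by(+14°): θ ← -143° +14° = -129°
rotate_crank_by(+67°): θ ← -129° +67° = -62°
rotate_crank_by(-82°): θ ← -62° -82° = -144°
crank pin P = (r cos θ, r sin θ) = (-42.068884, -30.564833)
h = r sin θ − e = -30.564833 − 12 = -42.564833
sin φ = h / L = -42.564833 / 116 = -0.36693822
φ = arcsin(-0.36693822) = -21.526913°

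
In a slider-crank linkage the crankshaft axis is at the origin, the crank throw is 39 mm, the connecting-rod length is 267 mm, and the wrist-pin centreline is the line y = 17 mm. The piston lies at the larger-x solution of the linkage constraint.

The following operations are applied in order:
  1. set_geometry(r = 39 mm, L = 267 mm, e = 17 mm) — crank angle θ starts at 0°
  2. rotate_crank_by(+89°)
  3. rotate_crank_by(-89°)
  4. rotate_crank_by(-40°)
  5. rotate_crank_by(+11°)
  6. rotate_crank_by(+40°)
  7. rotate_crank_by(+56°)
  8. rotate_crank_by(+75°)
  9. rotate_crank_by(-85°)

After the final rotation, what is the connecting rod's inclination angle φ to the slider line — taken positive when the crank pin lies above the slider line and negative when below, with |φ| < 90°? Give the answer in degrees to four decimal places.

3.3728

set_geometry: r = 39 mm, L = 267 mm, e = 17 mm; θ ← 0°
rotate_crank_by(+89°): θ ← 0° +89° = 89°
rotate_crank_by(-89°): θ ← 89° -89° = 0°
rotate_crank_by(-40°): θ ← 0° -40° = -40°
rotate_crank_by(+11°): θ ← -40° +11° = -29°
rotate_crank_by(+40°): θ ← -29° +40° = 11°
rotate_crank_by(+56°): θ ← 11° +56° = 67°
rotate_crank_by(+75°): θ ← 67° +75° = 142°
rotate_crank_by(-85°): θ ← 142° -85° = 57°
crank pin P = (r cos θ, r sin θ) = (21.240922, 32.708152)
h = r sin θ − e = 32.708152 − 17 = 15.708152
sin φ = h / L = 15.708152 / 267 = 0.05883203
φ = arcsin(0.05883203) = 3.372775°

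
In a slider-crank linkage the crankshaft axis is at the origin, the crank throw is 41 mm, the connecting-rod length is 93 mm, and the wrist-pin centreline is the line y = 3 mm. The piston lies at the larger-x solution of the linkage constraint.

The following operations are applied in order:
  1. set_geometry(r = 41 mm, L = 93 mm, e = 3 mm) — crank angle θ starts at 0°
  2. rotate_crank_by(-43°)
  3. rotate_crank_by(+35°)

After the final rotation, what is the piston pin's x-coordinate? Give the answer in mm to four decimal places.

133.1926

set_geometry: r = 41 mm, L = 93 mm, e = 3 mm; θ ← 0°
rotate_crank_by(-43°): θ ← 0° -43° = -43°
rotate_crank_by(+35°): θ ← -43° +35° = -8°
crank pin P = (r cos θ, r sin θ) = (40.600991, -5.706097)
h = r sin θ − e = -5.706097 − 3 = -8.706097
x = r cos θ + √(L² − h²) = 40.600991 + √(8649.0 − 75.7961) = 40.600991 + 92.591597 = 133.192588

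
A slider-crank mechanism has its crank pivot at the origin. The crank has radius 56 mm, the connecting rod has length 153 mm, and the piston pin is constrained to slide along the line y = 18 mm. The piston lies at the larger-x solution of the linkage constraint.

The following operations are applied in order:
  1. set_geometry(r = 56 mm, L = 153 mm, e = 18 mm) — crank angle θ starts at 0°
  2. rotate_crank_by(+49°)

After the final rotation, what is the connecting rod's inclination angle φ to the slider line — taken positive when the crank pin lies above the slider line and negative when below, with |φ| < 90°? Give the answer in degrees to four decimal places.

9.1249

set_geometry: r = 56 mm, L = 153 mm, e = 18 mm; θ ← 0°
rotate_crank_by(+49°): θ ← 0° +49° = 49°
crank pin P = (r cos θ, r sin θ) = (36.739306, 42.263736)
h = r sin θ − e = 42.263736 − 18 = 24.263736
sin φ = h / L = 24.263736 / 153 = 0.15858651
φ = arcsin(0.15858651) = 9.124862°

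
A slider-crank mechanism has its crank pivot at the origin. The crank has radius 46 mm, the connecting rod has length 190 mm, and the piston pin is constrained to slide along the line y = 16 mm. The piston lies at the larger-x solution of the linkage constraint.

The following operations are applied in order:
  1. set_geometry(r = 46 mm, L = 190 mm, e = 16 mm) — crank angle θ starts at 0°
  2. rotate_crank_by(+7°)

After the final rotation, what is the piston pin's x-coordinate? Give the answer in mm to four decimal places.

235.3726

set_geometry: r = 46 mm, L = 190 mm, e = 16 mm; θ ← 0°
rotate_crank_by(+7°): θ ← 0° +7° = 7°
crank pin P = (r cos θ, r sin θ) = (45.657123, 5.605990)
h = r sin θ − e = 5.605990 − 16 = -10.394010
x = r cos θ + √(L² − h²) = 45.657123 + √(36100.0 − 108.0354) = 45.657123 + 189.715483 = 235.372606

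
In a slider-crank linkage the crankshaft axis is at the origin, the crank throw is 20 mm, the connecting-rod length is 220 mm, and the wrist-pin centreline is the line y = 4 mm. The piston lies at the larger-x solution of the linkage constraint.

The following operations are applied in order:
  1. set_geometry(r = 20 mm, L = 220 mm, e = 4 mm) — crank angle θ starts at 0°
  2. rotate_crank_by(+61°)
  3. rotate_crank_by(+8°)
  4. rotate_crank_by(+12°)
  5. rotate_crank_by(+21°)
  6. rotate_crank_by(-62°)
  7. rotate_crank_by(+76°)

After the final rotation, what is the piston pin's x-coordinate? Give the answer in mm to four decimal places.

set_geometry: r = 20 mm, L = 220 mm, e = 4 mm; θ ← 0°
rotate_crank_by(+61°): θ ← 0° +61° = 61°
rotate_crank_by(+8°): θ ← 61° +8° = 69°
rotate_crank_by(+12°): θ ← 69° +12° = 81°
rotate_crank_by(+21°): θ ← 81° +21° = 102°
rotate_crank_by(-62°): θ ← 102° -62° = 40°
rotate_crank_by(+76°): θ ← 40° +76° = 116°
crank pin P = (r cos θ, r sin θ) = (-8.767423, 17.975881)
h = r sin θ − e = 17.975881 − 4 = 13.975881
x = r cos θ + √(L² − h²) = -8.767423 + √(48400.0 − 195.3252) = -8.767423 + 219.555630 = 210.788207

210.7882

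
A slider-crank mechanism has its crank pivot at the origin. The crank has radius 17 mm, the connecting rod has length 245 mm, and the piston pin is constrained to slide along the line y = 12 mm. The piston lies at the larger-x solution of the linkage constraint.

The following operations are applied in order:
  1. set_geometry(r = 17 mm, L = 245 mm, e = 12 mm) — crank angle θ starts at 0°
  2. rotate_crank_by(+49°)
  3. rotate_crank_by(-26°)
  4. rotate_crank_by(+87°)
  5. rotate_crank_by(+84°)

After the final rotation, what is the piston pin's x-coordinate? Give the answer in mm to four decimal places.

227.9746

set_geometry: r = 17 mm, L = 245 mm, e = 12 mm; θ ← 0°
rotate_crank_by(+49°): θ ← 0° +49° = 49°
rotate_crank_by(-26°): θ ← 49° -26° = 23°
rotate_crank_by(+87°): θ ← 23° +87° = 110°
rotate_crank_by(+84°): θ ← 110° +84° = 194°
crank pin P = (r cos θ, r sin θ) = (-16.495027, -4.112672)
h = r sin θ − e = -4.112672 − 12 = -16.112672
x = r cos θ + √(L² − h²) = -16.495027 + √(60025.0 − 259.6182) = -16.495027 + 244.469593 = 227.974565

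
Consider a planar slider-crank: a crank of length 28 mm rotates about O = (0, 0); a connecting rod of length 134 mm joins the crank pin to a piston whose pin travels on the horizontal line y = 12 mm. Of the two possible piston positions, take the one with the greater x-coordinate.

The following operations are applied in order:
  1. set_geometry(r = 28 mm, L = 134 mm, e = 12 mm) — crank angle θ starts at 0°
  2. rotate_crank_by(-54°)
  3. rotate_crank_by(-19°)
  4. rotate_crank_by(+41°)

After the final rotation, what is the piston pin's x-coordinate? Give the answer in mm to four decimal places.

set_geometry: r = 28 mm, L = 134 mm, e = 12 mm; θ ← 0°
rotate_crank_by(-54°): θ ← 0° -54° = -54°
rotate_crank_by(-19°): θ ← -54° -19° = -73°
rotate_crank_by(+41°): θ ← -73° +41° = -32°
crank pin P = (r cos θ, r sin θ) = (23.745347, -14.837739)
h = r sin θ − e = -14.837739 − 12 = -26.837739
x = r cos θ + √(L² − h²) = 23.745347 + √(17956.0 − 720.2643) = 23.745347 + 131.284941 = 155.030288

155.0303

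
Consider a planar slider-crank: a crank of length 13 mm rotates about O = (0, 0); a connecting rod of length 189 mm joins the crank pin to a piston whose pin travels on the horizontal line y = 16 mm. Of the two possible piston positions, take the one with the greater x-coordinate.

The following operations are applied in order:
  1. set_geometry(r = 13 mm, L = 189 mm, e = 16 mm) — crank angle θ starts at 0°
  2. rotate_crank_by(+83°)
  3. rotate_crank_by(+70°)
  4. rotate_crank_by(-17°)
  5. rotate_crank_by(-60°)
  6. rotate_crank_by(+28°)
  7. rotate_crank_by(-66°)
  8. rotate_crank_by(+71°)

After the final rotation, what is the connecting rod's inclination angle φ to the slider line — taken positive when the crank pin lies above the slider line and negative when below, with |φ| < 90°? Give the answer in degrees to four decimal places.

-1.1242

set_geometry: r = 13 mm, L = 189 mm, e = 16 mm; θ ← 0°
rotate_crank_by(+83°): θ ← 0° +83° = 83°
rotate_crank_by(+70°): θ ← 83° +70° = 153°
rotate_crank_by(-17°): θ ← 153° -17° = 136°
rotate_crank_by(-60°): θ ← 136° -60° = 76°
rotate_crank_by(+28°): θ ← 76° +28° = 104°
rotate_crank_by(-66°): θ ← 104° -66° = 38°
rotate_crank_by(+71°): θ ← 38° +71° = 109°
crank pin P = (r cos θ, r sin θ) = (-4.232386, 12.291741)
h = r sin θ − e = 12.291741 − 16 = -3.708259
sin φ = h / L = -3.708259 / 189 = -0.01962042
φ = arcsin(-0.01962042) = -1.124239°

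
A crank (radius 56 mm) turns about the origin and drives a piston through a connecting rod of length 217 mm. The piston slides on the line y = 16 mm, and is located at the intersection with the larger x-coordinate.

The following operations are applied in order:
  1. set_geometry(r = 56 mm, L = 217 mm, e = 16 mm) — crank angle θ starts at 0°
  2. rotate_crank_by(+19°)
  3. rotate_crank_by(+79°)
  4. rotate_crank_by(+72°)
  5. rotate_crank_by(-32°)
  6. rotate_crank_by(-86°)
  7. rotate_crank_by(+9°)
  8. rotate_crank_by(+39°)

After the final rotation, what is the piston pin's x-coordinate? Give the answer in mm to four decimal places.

203.7150

set_geometry: r = 56 mm, L = 217 mm, e = 16 mm; θ ← 0°
rotate_crank_by(+19°): θ ← 0° +19° = 19°
rotate_crank_by(+79°): θ ← 19° +79° = 98°
rotate_crank_by(+72°): θ ← 98° +72° = 170°
rotate_crank_by(-32°): θ ← 170° -32° = 138°
rotate_crank_by(-86°): θ ← 138° -86° = 52°
rotate_crank_by(+9°): θ ← 52° +9° = 61°
rotate_crank_by(+39°): θ ← 61° +39° = 100°
crank pin P = (r cos θ, r sin θ) = (-9.724298, 55.149234)
h = r sin θ − e = 55.149234 − 16 = 39.149234
x = r cos θ + √(L² − h²) = -9.724298 + √(47089.0 − 1532.6625) = -9.724298 + 213.439306 = 203.715008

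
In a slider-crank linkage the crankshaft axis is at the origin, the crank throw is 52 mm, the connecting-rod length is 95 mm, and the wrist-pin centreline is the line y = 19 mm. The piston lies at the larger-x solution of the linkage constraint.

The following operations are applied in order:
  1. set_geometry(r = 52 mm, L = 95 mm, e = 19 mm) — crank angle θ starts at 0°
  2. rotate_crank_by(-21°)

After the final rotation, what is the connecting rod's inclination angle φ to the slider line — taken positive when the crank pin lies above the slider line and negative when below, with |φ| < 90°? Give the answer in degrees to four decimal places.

set_geometry: r = 52 mm, L = 95 mm, e = 19 mm; θ ← 0°
rotate_crank_by(-21°): θ ← 0° -21° = -21°
crank pin P = (r cos θ, r sin θ) = (48.546182, -18.635133)
h = r sin θ − e = -18.635133 − 19 = -37.635133
sin φ = h / L = -37.635133 / 95 = -0.39615930
φ = arcsin(-0.39615930) = -23.338296°

-23.3383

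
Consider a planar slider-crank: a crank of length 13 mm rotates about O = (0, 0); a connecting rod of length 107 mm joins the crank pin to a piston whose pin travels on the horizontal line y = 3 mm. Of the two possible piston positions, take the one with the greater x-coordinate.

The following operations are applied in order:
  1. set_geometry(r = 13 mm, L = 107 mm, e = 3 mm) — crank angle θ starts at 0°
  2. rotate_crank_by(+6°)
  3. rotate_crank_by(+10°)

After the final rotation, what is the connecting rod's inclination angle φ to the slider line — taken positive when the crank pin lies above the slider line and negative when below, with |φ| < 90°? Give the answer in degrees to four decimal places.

set_geometry: r = 13 mm, L = 107 mm, e = 3 mm; θ ← 0°
rotate_crank_by(+6°): θ ← 0° +6° = 6°
rotate_crank_by(+10°): θ ← 6° +10° = 16°
crank pin P = (r cos θ, r sin θ) = (12.496402, 3.583286)
h = r sin θ − e = 3.583286 − 3 = 0.583286
sin φ = h / L = 0.583286 / 107 = 0.00545127
φ = arcsin(0.00545127) = 0.312336°

0.3123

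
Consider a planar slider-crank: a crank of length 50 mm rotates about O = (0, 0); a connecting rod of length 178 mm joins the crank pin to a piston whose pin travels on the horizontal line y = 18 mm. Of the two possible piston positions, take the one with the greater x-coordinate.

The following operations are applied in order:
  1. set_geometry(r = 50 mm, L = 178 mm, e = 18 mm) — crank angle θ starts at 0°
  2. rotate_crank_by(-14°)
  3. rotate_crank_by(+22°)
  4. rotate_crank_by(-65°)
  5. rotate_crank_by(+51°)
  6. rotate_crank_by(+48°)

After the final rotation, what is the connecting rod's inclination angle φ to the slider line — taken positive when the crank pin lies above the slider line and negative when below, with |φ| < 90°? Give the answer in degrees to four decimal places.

set_geometry: r = 50 mm, L = 178 mm, e = 18 mm; θ ← 0°
rotate_crank_by(-14°): θ ← 0° -14° = -14°
rotate_crank_by(+22°): θ ← -14° +22° = 8°
rotate_crank_by(-65°): θ ← 8° -65° = -57°
rotate_crank_by(+51°): θ ← -57° +51° = -6°
rotate_crank_by(+48°): θ ← -6° +48° = 42°
crank pin P = (r cos θ, r sin θ) = (37.157241, 33.456530)
h = r sin θ − e = 33.456530 − 18 = 15.456530
sin φ = h / L = 15.456530 / 178 = 0.08683444
φ = arcsin(0.08683444) = 4.981521°

4.9815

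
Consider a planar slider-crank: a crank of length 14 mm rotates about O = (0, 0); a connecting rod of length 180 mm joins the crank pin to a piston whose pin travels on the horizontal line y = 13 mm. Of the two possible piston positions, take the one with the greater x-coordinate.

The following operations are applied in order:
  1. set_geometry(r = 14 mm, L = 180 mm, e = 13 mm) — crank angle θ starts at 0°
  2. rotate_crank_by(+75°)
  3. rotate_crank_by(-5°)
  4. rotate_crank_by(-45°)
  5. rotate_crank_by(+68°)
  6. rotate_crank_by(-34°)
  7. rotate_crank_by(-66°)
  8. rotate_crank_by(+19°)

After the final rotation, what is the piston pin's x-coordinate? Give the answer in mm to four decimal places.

193.4111

set_geometry: r = 14 mm, L = 180 mm, e = 13 mm; θ ← 0°
rotate_crank_by(+75°): θ ← 0° +75° = 75°
rotate_crank_by(-5°): θ ← 75° -5° = 70°
rotate_crank_by(-45°): θ ← 70° -45° = 25°
rotate_crank_by(+68°): θ ← 25° +68° = 93°
rotate_crank_by(-34°): θ ← 93° -34° = 59°
rotate_crank_by(-66°): θ ← 59° -66° = -7°
rotate_crank_by(+19°): θ ← -7° +19° = 12°
crank pin P = (r cos θ, r sin θ) = (13.694066, 2.910764)
h = r sin θ − e = 2.910764 − 13 = -10.089236
x = r cos θ + √(L² − h²) = 13.694066 + √(32400.0 − 101.7927) = 13.694066 + 179.717020 = 193.411087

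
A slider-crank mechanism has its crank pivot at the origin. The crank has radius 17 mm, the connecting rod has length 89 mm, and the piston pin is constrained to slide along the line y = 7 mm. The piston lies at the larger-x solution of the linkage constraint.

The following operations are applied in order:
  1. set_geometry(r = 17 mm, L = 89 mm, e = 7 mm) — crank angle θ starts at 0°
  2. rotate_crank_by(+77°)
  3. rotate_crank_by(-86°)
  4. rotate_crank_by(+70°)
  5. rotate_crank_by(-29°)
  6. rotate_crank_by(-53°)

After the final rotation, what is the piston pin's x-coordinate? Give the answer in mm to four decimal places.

103.9026

set_geometry: r = 17 mm, L = 89 mm, e = 7 mm; θ ← 0°
rotate_crank_by(+77°): θ ← 0° +77° = 77°
rotate_crank_by(-86°): θ ← 77° -86° = -9°
rotate_crank_by(+70°): θ ← -9° +70° = 61°
rotate_crank_by(-29°): θ ← 61° -29° = 32°
rotate_crank_by(-53°): θ ← 32° -53° = -21°
crank pin P = (r cos θ, r sin θ) = (15.870867, -6.092255)
h = r sin θ − e = -6.092255 − 7 = -13.092255
x = r cos θ + √(L² − h²) = 15.870867 + √(7921.0 − 171.4071) = 15.870867 + 88.031772 = 103.902639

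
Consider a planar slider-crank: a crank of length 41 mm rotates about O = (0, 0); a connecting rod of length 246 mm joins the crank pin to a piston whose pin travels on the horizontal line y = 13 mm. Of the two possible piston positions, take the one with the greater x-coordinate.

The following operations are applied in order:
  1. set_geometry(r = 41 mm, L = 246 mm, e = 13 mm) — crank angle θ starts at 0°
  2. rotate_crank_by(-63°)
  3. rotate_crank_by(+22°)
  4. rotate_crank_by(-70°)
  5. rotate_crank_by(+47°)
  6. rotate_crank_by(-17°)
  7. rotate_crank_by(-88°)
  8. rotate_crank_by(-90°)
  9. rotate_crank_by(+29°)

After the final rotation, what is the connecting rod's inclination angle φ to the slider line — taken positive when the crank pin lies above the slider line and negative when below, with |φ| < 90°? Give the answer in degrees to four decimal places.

4.2914

set_geometry: r = 41 mm, L = 246 mm, e = 13 mm; θ ← 0°
rotate_crank_by(-63°): θ ← 0° -63° = -63°
rotate_crank_by(+22°): θ ← -63° +22° = -41°
rotate_crank_by(-70°): θ ← -41° -70° = -111°
rotate_crank_by(+47°): θ ← -111° +47° = -64°
rotate_crank_by(-17°): θ ← -64° -17° = -81°
rotate_crank_by(-88°): θ ← -81° -88° = -169°
rotate_crank_by(-90°): θ ← -169° -90° = -259°
rotate_crank_by(+29°): θ ← -259° +29° = -230°
crank pin P = (r cos θ, r sin θ) = (-26.354292, 31.407822)
h = r sin θ − e = 31.407822 − 13 = 18.407822
sin φ = h / L = 18.407822 / 246 = 0.07482855
φ = arcsin(0.07482855) = 4.291371°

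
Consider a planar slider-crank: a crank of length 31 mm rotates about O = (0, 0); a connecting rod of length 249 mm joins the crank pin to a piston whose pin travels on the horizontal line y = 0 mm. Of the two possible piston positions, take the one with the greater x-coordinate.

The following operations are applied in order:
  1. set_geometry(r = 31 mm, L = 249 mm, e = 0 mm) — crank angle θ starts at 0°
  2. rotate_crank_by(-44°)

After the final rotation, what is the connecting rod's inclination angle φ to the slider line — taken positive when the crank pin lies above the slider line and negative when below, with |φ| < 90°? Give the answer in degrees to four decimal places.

-4.9613

set_geometry: r = 31 mm, L = 249 mm, e = 0 mm; θ ← 0°
rotate_crank_by(-44°): θ ← 0° -44° = -44°
crank pin P = (r cos θ, r sin θ) = (22.299534, -21.534409)
h = r sin θ − e = -21.534409 − 0 = -21.534409
sin φ = h / L = -21.534409 / 249 = -0.08648357
φ = arcsin(-0.08648357) = -4.961341°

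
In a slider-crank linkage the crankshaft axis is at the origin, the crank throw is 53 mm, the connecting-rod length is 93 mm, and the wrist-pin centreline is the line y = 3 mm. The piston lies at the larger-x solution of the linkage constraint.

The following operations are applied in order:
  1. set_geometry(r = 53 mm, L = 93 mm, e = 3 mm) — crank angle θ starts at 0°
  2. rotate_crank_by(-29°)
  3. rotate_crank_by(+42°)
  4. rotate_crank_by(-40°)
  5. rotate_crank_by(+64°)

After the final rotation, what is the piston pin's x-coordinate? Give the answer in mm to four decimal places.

130.7246

set_geometry: r = 53 mm, L = 93 mm, e = 3 mm; θ ← 0°
rotate_crank_by(-29°): θ ← 0° -29° = -29°
rotate_crank_by(+42°): θ ← -29° +42° = 13°
rotate_crank_by(-40°): θ ← 13° -40° = -27°
rotate_crank_by(+64°): θ ← -27° +64° = 37°
crank pin P = (r cos θ, r sin θ) = (42.327682, 31.896196)
h = r sin θ − e = 31.896196 − 3 = 28.896196
x = r cos θ + √(L² − h²) = 42.327682 + √(8649.0 − 834.9902) = 42.327682 + 88.396888 = 130.724570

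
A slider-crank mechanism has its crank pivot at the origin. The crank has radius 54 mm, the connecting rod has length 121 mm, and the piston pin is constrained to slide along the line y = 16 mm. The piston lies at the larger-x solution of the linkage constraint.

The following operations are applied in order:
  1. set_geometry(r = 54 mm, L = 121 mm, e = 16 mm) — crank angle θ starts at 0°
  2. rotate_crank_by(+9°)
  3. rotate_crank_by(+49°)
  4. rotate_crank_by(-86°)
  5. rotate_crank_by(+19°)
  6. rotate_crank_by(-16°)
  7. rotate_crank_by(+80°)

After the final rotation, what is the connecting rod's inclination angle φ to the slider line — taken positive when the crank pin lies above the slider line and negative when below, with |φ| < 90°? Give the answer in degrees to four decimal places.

13.4938

set_geometry: r = 54 mm, L = 121 mm, e = 16 mm; θ ← 0°
rotate_crank_by(+9°): θ ← 0° +9° = 9°
rotate_crank_by(+49°): θ ← 9° +49° = 58°
rotate_crank_by(-86°): θ ← 58° -86° = -28°
rotate_crank_by(+19°): θ ← -28° +19° = -9°
rotate_crank_by(-16°): θ ← -9° -16° = -25°
rotate_crank_by(+80°): θ ← -25° +80° = 55°
crank pin P = (r cos θ, r sin θ) = (30.973128, 44.234210)
h = r sin θ − e = 44.234210 − 16 = 28.234210
sin φ = h / L = 28.234210 / 121 = 0.23334058
φ = arcsin(0.23334058) = 13.493826°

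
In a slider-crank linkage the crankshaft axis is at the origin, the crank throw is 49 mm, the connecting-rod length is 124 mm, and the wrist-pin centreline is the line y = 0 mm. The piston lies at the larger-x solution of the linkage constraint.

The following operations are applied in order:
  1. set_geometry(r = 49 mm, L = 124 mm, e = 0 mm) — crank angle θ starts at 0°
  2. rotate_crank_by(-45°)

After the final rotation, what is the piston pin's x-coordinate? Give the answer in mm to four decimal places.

set_geometry: r = 49 mm, L = 124 mm, e = 0 mm; θ ← 0°
rotate_crank_by(-45°): θ ← 0° -45° = -45°
crank pin P = (r cos θ, r sin θ) = (34.648232, -34.648232)
h = r sin θ − e = -34.648232 − 0 = -34.648232
x = r cos θ + √(L² − h²) = 34.648232 + √(15376.0 − 1200.5000) = 34.648232 + 119.060909 = 153.709141

153.7091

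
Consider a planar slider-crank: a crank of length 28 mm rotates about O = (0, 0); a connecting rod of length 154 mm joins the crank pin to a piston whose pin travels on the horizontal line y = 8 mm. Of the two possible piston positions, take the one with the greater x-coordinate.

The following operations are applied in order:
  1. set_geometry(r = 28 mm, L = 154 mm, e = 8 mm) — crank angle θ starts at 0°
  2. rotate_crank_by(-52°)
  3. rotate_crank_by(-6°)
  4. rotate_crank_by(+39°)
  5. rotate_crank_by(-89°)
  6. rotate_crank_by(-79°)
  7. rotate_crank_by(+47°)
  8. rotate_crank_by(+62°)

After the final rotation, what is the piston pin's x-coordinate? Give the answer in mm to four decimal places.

set_geometry: r = 28 mm, L = 154 mm, e = 8 mm; θ ← 0°
rotate_crank_by(-52°): θ ← 0° -52° = -52°
rotate_crank_by(-6°): θ ← -52° -6° = -58°
rotate_crank_by(+39°): θ ← -58° +39° = -19°
rotate_crank_by(-89°): θ ← -19° -89° = -108°
rotate_crank_by(-79°): θ ← -108° -79° = -187°
rotate_crank_by(+47°): θ ← -187° +47° = -140°
rotate_crank_by(+62°): θ ← -140° +62° = -78°
crank pin P = (r cos θ, r sin θ) = (5.821527, -27.388133)
h = r sin θ − e = -27.388133 − 8 = -35.388133
x = r cos θ + √(L² − h²) = 5.821527 + √(23716.0 − 1252.3199) = 5.821527 + 149.878885 = 155.700412

155.7004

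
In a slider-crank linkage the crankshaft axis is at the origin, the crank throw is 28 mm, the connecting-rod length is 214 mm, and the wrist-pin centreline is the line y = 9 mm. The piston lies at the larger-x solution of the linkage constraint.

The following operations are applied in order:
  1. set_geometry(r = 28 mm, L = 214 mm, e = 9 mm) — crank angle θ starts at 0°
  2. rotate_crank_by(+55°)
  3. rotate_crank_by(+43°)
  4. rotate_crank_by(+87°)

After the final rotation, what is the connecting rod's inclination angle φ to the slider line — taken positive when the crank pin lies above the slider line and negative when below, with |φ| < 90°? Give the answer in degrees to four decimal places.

-3.0645

set_geometry: r = 28 mm, L = 214 mm, e = 9 mm; θ ← 0°
rotate_crank_by(+55°): θ ← 0° +55° = 55°
rotate_crank_by(+43°): θ ← 55° +43° = 98°
rotate_crank_by(+87°): θ ← 98° +87° = 185°
crank pin P = (r cos θ, r sin θ) = (-27.893452, -2.440361)
h = r sin θ − e = -2.440361 − 9 = -11.440361
sin φ = h / L = -11.440361 / 214 = -0.05345963
φ = arcsin(-0.05345963) = -3.064472°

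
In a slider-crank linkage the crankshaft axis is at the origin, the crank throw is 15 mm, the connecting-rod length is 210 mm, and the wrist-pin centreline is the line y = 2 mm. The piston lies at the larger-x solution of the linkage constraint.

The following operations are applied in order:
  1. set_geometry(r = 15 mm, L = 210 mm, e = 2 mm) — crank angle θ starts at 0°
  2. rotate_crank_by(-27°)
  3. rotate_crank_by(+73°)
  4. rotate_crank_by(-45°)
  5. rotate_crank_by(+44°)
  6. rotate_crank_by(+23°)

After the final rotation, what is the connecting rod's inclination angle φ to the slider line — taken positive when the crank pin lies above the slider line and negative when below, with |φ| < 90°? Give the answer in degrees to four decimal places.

3.2506

set_geometry: r = 15 mm, L = 210 mm, e = 2 mm; θ ← 0°
rotate_crank_by(-27°): θ ← 0° -27° = -27°
rotate_crank_by(+73°): θ ← -27° +73° = 46°
rotate_crank_by(-45°): θ ← 46° -45° = 1°
rotate_crank_by(+44°): θ ← 1° +44° = 45°
rotate_crank_by(+23°): θ ← 45° +23° = 68°
crank pin P = (r cos θ, r sin θ) = (5.619099, 13.907758)
h = r sin θ − e = 13.907758 − 2 = 11.907758
sin φ = h / L = 11.907758 / 210 = 0.05670361
φ = arcsin(0.05670361) = 3.250621°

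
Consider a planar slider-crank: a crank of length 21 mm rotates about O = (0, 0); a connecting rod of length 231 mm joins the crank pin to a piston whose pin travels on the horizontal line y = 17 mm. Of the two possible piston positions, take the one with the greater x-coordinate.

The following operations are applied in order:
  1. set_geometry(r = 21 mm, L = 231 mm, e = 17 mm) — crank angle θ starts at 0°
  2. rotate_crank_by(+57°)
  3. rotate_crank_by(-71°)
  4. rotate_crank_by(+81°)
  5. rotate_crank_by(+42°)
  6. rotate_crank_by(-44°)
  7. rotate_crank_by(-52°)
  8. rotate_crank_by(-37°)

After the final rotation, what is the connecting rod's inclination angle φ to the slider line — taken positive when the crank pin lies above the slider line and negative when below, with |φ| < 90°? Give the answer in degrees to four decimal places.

-6.3481

set_geometry: r = 21 mm, L = 231 mm, e = 17 mm; θ ← 0°
rotate_crank_by(+57°): θ ← 0° +57° = 57°
rotate_crank_by(-71°): θ ← 57° -71° = -14°
rotate_crank_by(+81°): θ ← -14° +81° = 67°
rotate_crank_by(+42°): θ ← 67° +42° = 109°
rotate_crank_by(-44°): θ ← 109° -44° = 65°
rotate_crank_by(-52°): θ ← 65° -52° = 13°
rotate_crank_by(-37°): θ ← 13° -37° = -24°
crank pin P = (r cos θ, r sin θ) = (19.184455, -8.541470)
h = r sin θ − e = -8.541470 − 17 = -25.541470
sin φ = h / L = -25.541470 / 231 = -0.11056913
φ = arcsin(-0.11056913) = -6.348125°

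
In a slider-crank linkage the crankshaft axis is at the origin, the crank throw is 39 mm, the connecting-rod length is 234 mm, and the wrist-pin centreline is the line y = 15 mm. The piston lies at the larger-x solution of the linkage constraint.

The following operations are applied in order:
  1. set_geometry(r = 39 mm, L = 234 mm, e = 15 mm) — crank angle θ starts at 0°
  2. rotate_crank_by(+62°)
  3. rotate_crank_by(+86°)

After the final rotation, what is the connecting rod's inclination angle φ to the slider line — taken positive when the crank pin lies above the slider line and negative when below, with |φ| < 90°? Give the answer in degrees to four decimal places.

set_geometry: r = 39 mm, L = 234 mm, e = 15 mm; θ ← 0°
rotate_crank_by(+62°): θ ← 0° +62° = 62°
rotate_crank_by(+86°): θ ← 62° +86° = 148°
crank pin P = (r cos θ, r sin θ) = (-33.073876, 20.666851)
h = r sin θ − e = 20.666851 − 15 = 5.666851
sin φ = h / L = 5.666851 / 234 = 0.02421731
φ = arcsin(0.02421731) = 1.387686°

1.3877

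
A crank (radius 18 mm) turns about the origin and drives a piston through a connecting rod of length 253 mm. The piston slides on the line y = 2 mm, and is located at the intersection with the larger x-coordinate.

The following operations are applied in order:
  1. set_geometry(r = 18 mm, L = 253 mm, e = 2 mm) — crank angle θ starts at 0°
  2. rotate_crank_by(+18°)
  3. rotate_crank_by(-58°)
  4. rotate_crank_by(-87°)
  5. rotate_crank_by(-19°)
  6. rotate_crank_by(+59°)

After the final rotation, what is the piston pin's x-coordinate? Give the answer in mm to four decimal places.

set_geometry: r = 18 mm, L = 253 mm, e = 2 mm; θ ← 0°
rotate_crank_by(+18°): θ ← 0° +18° = 18°
rotate_crank_by(-58°): θ ← 18° -58° = -40°
rotate_crank_by(-87°): θ ← -40° -87° = -127°
rotate_crank_by(-19°): θ ← -127° -19° = -146°
rotate_crank_by(+59°): θ ← -146° +59° = -87°
crank pin P = (r cos θ, r sin θ) = (0.942047, -17.975332)
h = r sin θ − e = -17.975332 − 2 = -19.975332
x = r cos θ + √(L² − h²) = 0.942047 + √(64009.0 − 399.0139) = 0.942047 + 252.210202 = 253.152249

253.1522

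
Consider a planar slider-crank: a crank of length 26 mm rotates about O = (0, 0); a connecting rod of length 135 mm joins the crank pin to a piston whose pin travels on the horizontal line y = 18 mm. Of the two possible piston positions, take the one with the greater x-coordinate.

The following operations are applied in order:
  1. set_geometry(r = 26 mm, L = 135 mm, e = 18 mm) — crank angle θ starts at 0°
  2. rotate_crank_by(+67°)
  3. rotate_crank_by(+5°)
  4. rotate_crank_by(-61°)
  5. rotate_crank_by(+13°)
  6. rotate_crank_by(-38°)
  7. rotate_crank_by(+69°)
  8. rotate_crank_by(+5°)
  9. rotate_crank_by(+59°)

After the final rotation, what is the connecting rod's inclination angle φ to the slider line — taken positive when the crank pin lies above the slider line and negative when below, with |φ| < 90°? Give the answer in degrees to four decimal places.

2.0122

set_geometry: r = 26 mm, L = 135 mm, e = 18 mm; θ ← 0°
rotate_crank_by(+67°): θ ← 0° +67° = 67°
rotate_crank_by(+5°): θ ← 67° +5° = 72°
rotate_crank_by(-61°): θ ← 72° -61° = 11°
rotate_crank_by(+13°): θ ← 11° +13° = 24°
rotate_crank_by(-38°): θ ← 24° -38° = -14°
rotate_crank_by(+69°): θ ← -14° +69° = 55°
rotate_crank_by(+5°): θ ← 55° +5° = 60°
rotate_crank_by(+59°): θ ← 60° +59° = 119°
crank pin P = (r cos θ, r sin θ) = (-12.605050, 22.740112)
h = r sin θ − e = 22.740112 − 18 = 4.740112
sin φ = h / L = 4.740112 / 135 = 0.03511194
φ = arcsin(0.03511194) = 2.012180°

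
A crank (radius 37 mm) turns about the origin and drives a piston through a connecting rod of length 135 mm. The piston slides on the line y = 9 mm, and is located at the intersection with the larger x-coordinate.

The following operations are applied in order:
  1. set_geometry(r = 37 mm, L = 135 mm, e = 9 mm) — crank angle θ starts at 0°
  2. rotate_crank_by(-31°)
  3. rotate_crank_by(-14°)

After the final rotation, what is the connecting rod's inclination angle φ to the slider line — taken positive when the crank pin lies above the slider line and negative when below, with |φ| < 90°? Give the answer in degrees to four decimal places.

-15.0977

set_geometry: r = 37 mm, L = 135 mm, e = 9 mm; θ ← 0°
rotate_crank_by(-31°): θ ← 0° -31° = -31°
rotate_crank_by(-14°): θ ← -31° -14° = -45°
crank pin P = (r cos θ, r sin θ) = (26.162951, -26.162951)
h = r sin θ − e = -26.162951 − 9 = -35.162951
sin φ = h / L = -35.162951 / 135 = -0.26046630
φ = arcsin(-0.26046630) = -15.097733°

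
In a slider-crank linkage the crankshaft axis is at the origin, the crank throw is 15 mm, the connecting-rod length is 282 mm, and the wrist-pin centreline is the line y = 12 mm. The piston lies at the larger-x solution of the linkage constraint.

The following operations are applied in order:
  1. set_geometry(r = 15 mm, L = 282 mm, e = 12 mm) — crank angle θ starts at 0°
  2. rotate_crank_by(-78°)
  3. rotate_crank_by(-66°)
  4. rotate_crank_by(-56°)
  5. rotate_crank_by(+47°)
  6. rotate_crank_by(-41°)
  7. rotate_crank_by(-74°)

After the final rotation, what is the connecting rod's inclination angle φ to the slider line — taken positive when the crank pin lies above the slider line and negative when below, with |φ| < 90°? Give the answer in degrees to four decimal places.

set_geometry: r = 15 mm, L = 282 mm, e = 12 mm; θ ← 0°
rotate_crank_by(-78°): θ ← 0° -78° = -78°
rotate_crank_by(-66°): θ ← -78° -66° = -144°
rotate_crank_by(-56°): θ ← -144° -56° = -200°
rotate_crank_by(+47°): θ ← -200° +47° = -153°
rotate_crank_by(-41°): θ ← -153° -41° = -194°
rotate_crank_by(-74°): θ ← -194° -74° = -268°
crank pin P = (r cos θ, r sin θ) = (-0.523492, 14.990862)
h = r sin θ − e = 14.990862 − 12 = 2.990862
sin φ = h / L = 2.990862 / 282 = 0.01060590
φ = arcsin(0.01060590) = 0.607684°

0.6077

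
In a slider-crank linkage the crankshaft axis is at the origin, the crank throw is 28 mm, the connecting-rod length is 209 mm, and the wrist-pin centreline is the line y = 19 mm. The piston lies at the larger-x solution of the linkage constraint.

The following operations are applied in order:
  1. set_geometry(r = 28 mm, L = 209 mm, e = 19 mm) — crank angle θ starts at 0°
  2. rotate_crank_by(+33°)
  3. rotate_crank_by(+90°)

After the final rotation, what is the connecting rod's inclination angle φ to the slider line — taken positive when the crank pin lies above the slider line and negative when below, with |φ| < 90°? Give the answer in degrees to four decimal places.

1.2290

set_geometry: r = 28 mm, L = 209 mm, e = 19 mm; θ ← 0°
rotate_crank_by(+33°): θ ← 0° +33° = 33°
rotate_crank_by(+90°): θ ← 33° +90° = 123°
crank pin P = (r cos θ, r sin θ) = (-15.249893, 23.482776)
h = r sin θ − e = 23.482776 − 19 = 4.482776
sin φ = h / L = 4.482776 / 209 = 0.02144869
φ = arcsin(0.02144869) = 1.229014°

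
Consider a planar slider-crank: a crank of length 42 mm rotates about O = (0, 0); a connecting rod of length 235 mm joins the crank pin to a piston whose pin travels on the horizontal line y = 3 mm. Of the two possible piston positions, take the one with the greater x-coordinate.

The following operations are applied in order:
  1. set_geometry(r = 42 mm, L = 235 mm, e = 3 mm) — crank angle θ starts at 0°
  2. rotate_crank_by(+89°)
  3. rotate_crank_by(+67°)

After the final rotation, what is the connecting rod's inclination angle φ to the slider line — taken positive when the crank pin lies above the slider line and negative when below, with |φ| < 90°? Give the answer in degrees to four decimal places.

set_geometry: r = 42 mm, L = 235 mm, e = 3 mm; θ ← 0°
rotate_crank_by(+89°): θ ← 0° +89° = 89°
rotate_crank_by(+67°): θ ← 89° +67° = 156°
crank pin P = (r cos θ, r sin θ) = (-38.368909, 17.082939)
h = r sin θ − e = 17.082939 − 3 = 14.082939
sin φ = h / L = 14.082939 / 235 = 0.05992740
φ = arcsin(0.05992740) = 3.435646°

3.4356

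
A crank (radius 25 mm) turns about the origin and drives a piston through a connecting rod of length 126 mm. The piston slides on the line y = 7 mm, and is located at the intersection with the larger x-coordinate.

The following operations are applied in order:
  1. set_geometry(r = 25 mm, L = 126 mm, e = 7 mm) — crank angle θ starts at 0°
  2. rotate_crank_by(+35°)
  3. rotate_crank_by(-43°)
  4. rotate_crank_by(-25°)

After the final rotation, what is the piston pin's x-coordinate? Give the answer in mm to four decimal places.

set_geometry: r = 25 mm, L = 126 mm, e = 7 mm; θ ← 0°
rotate_crank_by(+35°): θ ← 0° +35° = 35°
rotate_crank_by(-43°): θ ← 35° -43° = -8°
rotate_crank_by(-25°): θ ← -8° -25° = -33°
crank pin P = (r cos θ, r sin θ) = (20.966764, -13.615976)
h = r sin θ − e = -13.615976 − 7 = -20.615976
x = r cos θ + √(L² − h²) = 20.966764 + √(15876.0 − 425.0185) = 20.966764 + 124.301977 = 145.268741

145.2687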